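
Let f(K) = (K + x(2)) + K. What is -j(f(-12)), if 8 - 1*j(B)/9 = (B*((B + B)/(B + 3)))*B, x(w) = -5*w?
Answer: 705240/31 ≈ 22750.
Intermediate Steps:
f(K) = -10 + 2*K (f(K) = (K - 5*2) + K = (K - 10) + K = (-10 + K) + K = -10 + 2*K)
j(B) = 72 - 18*B³/(3 + B) (j(B) = 72 - 9*B*((B + B)/(B + 3))*B = 72 - 9*B*((2*B)/(3 + B))*B = 72 - 9*B*(2*B/(3 + B))*B = 72 - 9*2*B²/(3 + B)*B = 72 - 18*B³/(3 + B))
-j(f(-12)) = -18*(12 - (-10 + 2*(-12))³ + 4*(-10 + 2*(-12)))/(3 + (-10 + 2*(-12))) = -18*(12 - (-10 - 24)³ + 4*(-10 - 24))/(3 + (-10 - 24)) = -18*(12 - 1*(-34)³ + 4*(-34))/(3 - 34) = -18*(12 - 1*(-39304) - 136)/(-31) = -18*(-1)*(12 + 39304 - 136)/31 = -18*(-1)*39180/31 = -1*(-705240/31) = 705240/31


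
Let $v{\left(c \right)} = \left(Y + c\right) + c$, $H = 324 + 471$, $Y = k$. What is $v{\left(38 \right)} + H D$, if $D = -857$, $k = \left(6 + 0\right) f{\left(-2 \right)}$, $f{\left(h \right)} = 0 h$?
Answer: $-681239$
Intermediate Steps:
$f{\left(h \right)} = 0$
$k = 0$ ($k = \left(6 + 0\right) 0 = 6 \cdot 0 = 0$)
$Y = 0$
$H = 795$
$v{\left(c \right)} = 2 c$ ($v{\left(c \right)} = \left(0 + c\right) + c = c + c = 2 c$)
$v{\left(38 \right)} + H D = 2 \cdot 38 + 795 \left(-857\right) = 76 - 681315 = -681239$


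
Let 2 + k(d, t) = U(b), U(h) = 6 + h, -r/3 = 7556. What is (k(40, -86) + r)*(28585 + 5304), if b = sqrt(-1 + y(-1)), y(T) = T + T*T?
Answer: -768060296 + 33889*I ≈ -7.6806e+8 + 33889.0*I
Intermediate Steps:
r = -22668 (r = -3*7556 = -22668)
y(T) = T + T**2
b = I (b = sqrt(-1 - (1 - 1)) = sqrt(-1 - 1*0) = sqrt(-1 + 0) = sqrt(-1) = I ≈ 1.0*I)
k(d, t) = 4 + I (k(d, t) = -2 + (6 + I) = 4 + I)
(k(40, -86) + r)*(28585 + 5304) = ((4 + I) - 22668)*(28585 + 5304) = (-22664 + I)*33889 = -768060296 + 33889*I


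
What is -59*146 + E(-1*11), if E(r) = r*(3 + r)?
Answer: -8526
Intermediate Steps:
-59*146 + E(-1*11) = -59*146 + (-1*11)*(3 - 1*11) = -8614 - 11*(3 - 11) = -8614 - 11*(-8) = -8614 + 88 = -8526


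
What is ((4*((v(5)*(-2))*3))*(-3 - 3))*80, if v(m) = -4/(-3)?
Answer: 15360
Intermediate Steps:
v(m) = 4/3 (v(m) = -4*(-⅓) = 4/3)
((4*((v(5)*(-2))*3))*(-3 - 3))*80 = ((4*(((4/3)*(-2))*3))*(-3 - 3))*80 = ((4*(-8/3*3))*(-6))*80 = ((4*(-8))*(-6))*80 = -32*(-6)*80 = 192*80 = 15360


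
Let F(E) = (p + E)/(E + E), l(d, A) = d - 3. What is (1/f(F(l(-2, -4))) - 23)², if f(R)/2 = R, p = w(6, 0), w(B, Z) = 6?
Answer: 784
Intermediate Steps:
p = 6
l(d, A) = -3 + d
F(E) = (6 + E)/(2*E) (F(E) = (6 + E)/(E + E) = (6 + E)/((2*E)) = (6 + E)*(1/(2*E)) = (6 + E)/(2*E))
f(R) = 2*R
(1/f(F(l(-2, -4))) - 23)² = (1/(2*((6 + (-3 - 2))/(2*(-3 - 2)))) - 23)² = (1/(2*((½)*(6 - 5)/(-5))) - 23)² = (1/(2*((½)*(-⅕)*1)) - 23)² = (1/(2*(-⅒)) - 23)² = (1/(-⅕) - 23)² = (-5 - 23)² = (-28)² = 784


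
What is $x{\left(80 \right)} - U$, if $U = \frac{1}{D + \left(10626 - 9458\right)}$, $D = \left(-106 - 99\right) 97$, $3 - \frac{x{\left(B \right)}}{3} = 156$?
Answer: $- \frac{8591102}{18717} \approx -459.0$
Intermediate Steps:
$x{\left(B \right)} = -459$ ($x{\left(B \right)} = 9 - 468 = -459$)
$D = -19885$ ($D = \left(-205\right) 97 = -19885$)
$U = - \frac{1}{18717}$ ($U = \frac{1}{-19885 + \left(10626 - 9458\right)} = \frac{1}{-19885 + 1168} = \frac{1}{-18717} = - \frac{1}{18717} \approx -5.3427 \cdot 10^{-5}$)
$x{\left(80 \right)} - U = -459 - - \frac{1}{18717} = -459 + \frac{1}{18717} = - \frac{8591102}{18717}$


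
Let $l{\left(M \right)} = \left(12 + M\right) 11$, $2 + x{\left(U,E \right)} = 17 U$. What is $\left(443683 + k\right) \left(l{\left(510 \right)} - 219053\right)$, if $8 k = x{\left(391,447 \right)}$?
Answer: $- \frac{758557166899}{8} \approx -9.482 \cdot 10^{10}$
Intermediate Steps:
$x{\left(U,E \right)} = -2 + 17 U$
$l{\left(M \right)} = 132 + 11 M$
$k = \frac{6645}{8}$ ($k = \frac{-2 + 17 \cdot 391}{8} = \frac{-2 + 6647}{8} = \frac{1}{8} \cdot 6645 = \frac{6645}{8} \approx 830.63$)
$\left(443683 + k\right) \left(l{\left(510 \right)} - 219053\right) = \left(443683 + \frac{6645}{8}\right) \left(\left(132 + 11 \cdot 510\right) - 219053\right) = \frac{3556109 \left(\left(132 + 5610\right) - 219053\right)}{8} = \frac{3556109 \left(5742 - 219053\right)}{8} = \frac{3556109}{8} \left(-213311\right) = - \frac{758557166899}{8}$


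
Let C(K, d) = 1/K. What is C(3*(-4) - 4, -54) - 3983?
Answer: -63729/16 ≈ -3983.1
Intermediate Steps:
C(3*(-4) - 4, -54) - 3983 = 1/(3*(-4) - 4) - 3983 = 1/(-12 - 4) - 3983 = 1/(-16) - 3983 = -1/16 - 3983 = -63729/16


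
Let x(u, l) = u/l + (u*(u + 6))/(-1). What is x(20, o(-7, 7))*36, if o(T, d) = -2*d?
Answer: -131400/7 ≈ -18771.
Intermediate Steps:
x(u, l) = u/l - u*(6 + u) (x(u, l) = u/l + (u*(6 + u))*(-1) = u/l - u*(6 + u))
x(20, o(-7, 7))*36 = (-1*20² - 6*20 + 20/((-2*7)))*36 = (-1*400 - 120 + 20/(-14))*36 = (-400 - 120 + 20*(-1/14))*36 = (-400 - 120 - 10/7)*36 = -3650/7*36 = -131400/7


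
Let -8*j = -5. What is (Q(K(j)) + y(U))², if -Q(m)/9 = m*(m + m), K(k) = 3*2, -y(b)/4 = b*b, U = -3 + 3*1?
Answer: 419904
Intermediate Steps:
U = 0 (U = -3 + 3 = 0)
y(b) = -4*b² (y(b) = -4*b*b = -4*b²)
j = 5/8 (j = -⅛*(-5) = 5/8 ≈ 0.62500)
K(k) = 6
Q(m) = -18*m² (Q(m) = -9*m*(m + m) = -9*m*2*m = -18*m²)
(Q(K(j)) + y(U))² = (-18*6² - 4*0²)² = (-18*36 - 4*0)² = (-648 + 0)² = (-648)² = 419904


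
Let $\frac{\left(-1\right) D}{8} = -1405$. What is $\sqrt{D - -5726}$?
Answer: $\sqrt{16966} \approx 130.25$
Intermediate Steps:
$D = 11240$ ($D = \left(-8\right) \left(-1405\right) = 11240$)
$\sqrt{D - -5726} = \sqrt{11240 - -5726} = \sqrt{11240 + 5726} = \sqrt{16966}$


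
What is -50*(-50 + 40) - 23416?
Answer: -22916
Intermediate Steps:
-50*(-50 + 40) - 23416 = -50*(-10) - 23416 = 500 - 23416 = -22916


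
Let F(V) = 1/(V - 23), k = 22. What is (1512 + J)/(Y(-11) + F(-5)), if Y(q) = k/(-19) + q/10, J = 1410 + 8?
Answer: -7793800/6101 ≈ -1277.5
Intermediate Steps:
F(V) = 1/(-23 + V)
J = 1418
Y(q) = -22/19 + q/10 (Y(q) = 22/(-19) + q/10 = 22*(-1/19) + q*(⅒) = -22/19 + q/10)
(1512 + J)/(Y(-11) + F(-5)) = (1512 + 1418)/((-22/19 + (⅒)*(-11)) + 1/(-23 - 5)) = 2930/((-22/19 - 11/10) + 1/(-28)) = 2930/(-429/190 - 1/28) = 2930/(-6101/2660) = 2930*(-2660/6101) = -7793800/6101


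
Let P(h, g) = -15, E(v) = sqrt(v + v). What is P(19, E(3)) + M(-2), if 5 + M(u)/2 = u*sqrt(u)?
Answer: -25 - 4*I*sqrt(2) ≈ -25.0 - 5.6569*I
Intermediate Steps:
E(v) = sqrt(2)*sqrt(v) (E(v) = sqrt(2*v) = sqrt(2)*sqrt(v))
M(u) = -10 + 2*u**(3/2) (M(u) = -10 + 2*(u*sqrt(u)) = -10 + 2*u**(3/2))
P(19, E(3)) + M(-2) = -15 + (-10 + 2*(-2)**(3/2)) = -15 + (-10 + 2*(-2*I*sqrt(2))) = -15 + (-10 - 4*I*sqrt(2)) = -25 - 4*I*sqrt(2)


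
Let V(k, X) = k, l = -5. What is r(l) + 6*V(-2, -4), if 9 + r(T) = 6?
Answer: -15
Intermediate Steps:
r(T) = -3 (r(T) = -9 + 6 = -3)
r(l) + 6*V(-2, -4) = -3 + 6*(-2) = -3 - 12 = -15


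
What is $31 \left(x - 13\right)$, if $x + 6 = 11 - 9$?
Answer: $-527$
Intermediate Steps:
$x = -4$ ($x = -6 + \left(11 - 9\right) = -6 + 2 = -4$)
$31 \left(x - 13\right) = 31 \left(-4 - 13\right) = 31 \left(-17\right) = -527$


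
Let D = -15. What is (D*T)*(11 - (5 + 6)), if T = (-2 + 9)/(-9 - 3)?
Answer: 0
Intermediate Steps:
T = -7/12 (T = 7/(-12) = 7*(-1/12) = -7/12 ≈ -0.58333)
(D*T)*(11 - (5 + 6)) = (-15*(-7/12))*(11 - (5 + 6)) = 35*(11 - 1*11)/4 = 35*(11 - 11)/4 = (35/4)*0 = 0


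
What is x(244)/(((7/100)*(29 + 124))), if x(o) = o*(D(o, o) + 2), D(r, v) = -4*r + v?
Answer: -17812000/1071 ≈ -16631.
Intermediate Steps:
D(r, v) = v - 4*r
x(o) = o*(2 - 3*o) (x(o) = o*((o - 4*o) + 2) = o*(-3*o + 2) = o*(2 - 3*o))
x(244)/(((7/100)*(29 + 124))) = (244*(2 - 3*244))/(((7/100)*(29 + 124))) = (244*(2 - 732))/(((7*(1/100))*153)) = (244*(-730))/(((7/100)*153)) = -178120/1071/100 = -178120*100/1071 = -17812000/1071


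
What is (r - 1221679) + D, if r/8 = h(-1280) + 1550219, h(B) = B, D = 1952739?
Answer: 13122572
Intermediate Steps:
r = 12391512 (r = 8*(-1280 + 1550219) = 8*1548939 = 12391512)
(r - 1221679) + D = (12391512 - 1221679) + 1952739 = 11169833 + 1952739 = 13122572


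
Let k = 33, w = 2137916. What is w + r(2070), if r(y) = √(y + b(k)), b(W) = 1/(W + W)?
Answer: 2137916 + √9016986/66 ≈ 2.1380e+6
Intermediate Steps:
b(W) = 1/(2*W)
r(y) = √(1/66 + y) (r(y) = √(y + (½)/33) = √(y + (½)*(1/33)) = √(y + 1/66) = √(1/66 + y))
w + r(2070) = 2137916 + √(66 + 4356*2070)/66 = 2137916 + √(66 + 9016920)/66 = 2137916 + √9016986/66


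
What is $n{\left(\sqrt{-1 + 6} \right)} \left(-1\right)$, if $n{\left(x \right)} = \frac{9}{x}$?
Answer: $- \frac{9 \sqrt{5}}{5} \approx -4.0249$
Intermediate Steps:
$n{\left(\sqrt{-1 + 6} \right)} \left(-1\right) = \frac{9}{\sqrt{-1 + 6}} \left(-1\right) = \frac{9}{\sqrt{5}} \left(-1\right) = 9 \frac{\sqrt{5}}{5} \left(-1\right) = \frac{9 \sqrt{5}}{5} \left(-1\right) = - \frac{9 \sqrt{5}}{5}$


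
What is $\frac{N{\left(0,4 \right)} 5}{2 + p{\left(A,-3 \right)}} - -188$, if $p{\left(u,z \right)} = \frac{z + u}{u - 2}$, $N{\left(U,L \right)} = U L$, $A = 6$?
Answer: $188$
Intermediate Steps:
$N{\left(U,L \right)} = L U$
$p{\left(u,z \right)} = \frac{u + z}{-2 + u}$
$\frac{N{\left(0,4 \right)} 5}{2 + p{\left(A,-3 \right)}} - -188 = \frac{4 \cdot 0 \cdot 5}{2 + \frac{6 - 3}{-2 + 6}} - -188 = \frac{0 \cdot 5}{2 + \frac{1}{4} \cdot 3} + 188 = \frac{0}{2 + \frac{1}{4} \cdot 3} + 188 = \frac{0}{2 + \frac{3}{4}} + 188 = \frac{0}{\frac{11}{4}} + 188 = 0 \cdot \frac{4}{11} + 188 = 0 + 188 = 188$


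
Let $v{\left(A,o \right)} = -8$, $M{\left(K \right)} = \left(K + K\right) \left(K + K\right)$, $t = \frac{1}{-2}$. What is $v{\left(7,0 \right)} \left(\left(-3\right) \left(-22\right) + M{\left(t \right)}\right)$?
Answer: $-536$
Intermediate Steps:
$t = - \frac{1}{2} \approx -0.5$
$M{\left(K \right)} = 4 K^{2}$ ($M{\left(K \right)} = 2 K 2 K = 4 K^{2}$)
$v{\left(7,0 \right)} \left(\left(-3\right) \left(-22\right) + M{\left(t \right)}\right) = - 8 \left(\left(-3\right) \left(-22\right) + 4 \left(- \frac{1}{2}\right)^{2}\right) = - 8 \left(66 + 4 \cdot \frac{1}{4}\right) = - 8 \left(66 + 1\right) = \left(-8\right) 67 = -536$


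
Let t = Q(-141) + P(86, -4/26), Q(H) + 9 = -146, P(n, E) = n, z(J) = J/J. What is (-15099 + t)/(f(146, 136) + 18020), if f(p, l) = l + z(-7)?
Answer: -15168/18157 ≈ -0.83538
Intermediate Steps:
z(J) = 1
Q(H) = -155 (Q(H) = -9 - 146 = -155)
f(p, l) = 1 + l (f(p, l) = l + 1 = 1 + l)
t = -69 (t = -155 + 86 = -69)
(-15099 + t)/(f(146, 136) + 18020) = (-15099 - 69)/((1 + 136) + 18020) = -15168/(137 + 18020) = -15168/18157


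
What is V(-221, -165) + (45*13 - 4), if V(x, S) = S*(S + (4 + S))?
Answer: 54371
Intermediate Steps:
V(x, S) = S*(4 + 2*S)
V(-221, -165) + (45*13 - 4) = 2*(-165)*(2 - 165) + (45*13 - 4) = 2*(-165)*(-163) + (585 - 4) = 53790 + 581 = 54371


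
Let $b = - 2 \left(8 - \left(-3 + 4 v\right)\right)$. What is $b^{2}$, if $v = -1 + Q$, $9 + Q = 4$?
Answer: $4900$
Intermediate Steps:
$Q = -5$ ($Q = -9 + 4 = -5$)
$v = -6$ ($v = -1 - 5 = -6$)
$b = -70$ ($b = - 2 \left(8 + \left(3 - -24\right)\right) = - 2 \left(8 + \left(3 + 24\right)\right) = - 2 \left(8 + 27\right) = \left(-2\right) 35 = -70$)
$b^{2} = \left(-70\right)^{2} = 4900$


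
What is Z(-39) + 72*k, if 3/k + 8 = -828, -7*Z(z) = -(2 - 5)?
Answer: -1005/1463 ≈ -0.68694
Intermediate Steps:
Z(z) = -3/7 (Z(z) = -(-1)*(2 - 5)/7 = -(-1)*(-3)/7 = -⅐*3 = -3/7)
k = -3/836 (k = 3/(-8 - 828) = 3/(-836) = 3*(-1/836) = -3/836 ≈ -0.0035885)
Z(-39) + 72*k = -3/7 + 72*(-3/836) = -3/7 - 54/209 = -1005/1463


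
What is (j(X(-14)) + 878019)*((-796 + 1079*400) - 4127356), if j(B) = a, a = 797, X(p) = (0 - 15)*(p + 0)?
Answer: -3248589042432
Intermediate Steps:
X(p) = -15*p
j(B) = 797
(j(X(-14)) + 878019)*((-796 + 1079*400) - 4127356) = (797 + 878019)*((-796 + 1079*400) - 4127356) = 878816*((-796 + 431600) - 4127356) = 878816*(430804 - 4127356) = 878816*(-3696552) = -3248589042432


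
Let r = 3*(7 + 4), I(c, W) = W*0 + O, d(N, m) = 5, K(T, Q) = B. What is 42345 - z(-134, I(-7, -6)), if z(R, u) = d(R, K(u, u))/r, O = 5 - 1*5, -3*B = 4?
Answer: 1397380/33 ≈ 42345.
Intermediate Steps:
B = -4/3 (B = -⅓*4 = -4/3 ≈ -1.3333)
K(T, Q) = -4/3
O = 0 (O = 5 - 5 = 0)
I(c, W) = 0 (I(c, W) = W*0 + 0 = 0 + 0 = 0)
r = 33 (r = 3*11 = 33)
z(R, u) = 5/33
42345 - z(-134, I(-7, -6)) = 42345 - 1*5/33 = 42345 - 5/33 = 1397380/33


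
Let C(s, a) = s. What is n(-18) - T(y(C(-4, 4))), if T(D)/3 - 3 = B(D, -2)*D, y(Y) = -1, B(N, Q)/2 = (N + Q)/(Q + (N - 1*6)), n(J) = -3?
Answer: -10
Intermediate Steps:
B(N, Q) = 2*(N + Q)/(-6 + N + Q) (B(N, Q) = 2*((N + Q)/(Q + (N - 1*6))) = 2*((N + Q)/(Q + (N - 6))) = 2*((N + Q)/(Q + (-6 + N))) = 2*((N + Q)/(-6 + N + Q)) = 2*(N + Q)/(-6 + N + Q))
T(D) = 9 + 6*D*(-2 + D)/(-8 + D) (T(D) = 9 + 3*((2*(D - 2)/(-6 + D - 2))*D) = 9 + 3*((2*(-2 + D)/(-8 + D))*D) = 9 + 3*(2*D*(-2 + D)/(-8 + D)) = 9 + 6*D*(-2 + D)/(-8 + D))
n(-18) - T(y(C(-4, 4))) = -3 - 3*(-24 - 1*(-1) + 2*(-1)²)/(-8 - 1) = -3 - 3*(-24 + 1 + 2*1)/(-9) = -3 - 3*(-1)*(-24 + 1 + 2)/9 = -3 - 3*(-1)*(-21)/9 = -3 - 1*7 = -3 - 7 = -10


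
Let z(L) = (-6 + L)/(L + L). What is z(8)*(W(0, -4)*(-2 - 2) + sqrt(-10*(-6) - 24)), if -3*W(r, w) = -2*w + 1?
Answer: 9/4 ≈ 2.2500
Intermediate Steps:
W(r, w) = -1/3 + 2*w/3 (W(r, w) = -(-2*w + 1)/3 = -(1 - 2*w)/3 = -1/3 + 2*w/3)
z(L) = (-6 + L)/(2*L) (z(L) = (-6 + L)/((2*L)) = (-6 + L)*(1/(2*L)) = (-6 + L)/(2*L))
z(8)*(W(0, -4)*(-2 - 2) + sqrt(-10*(-6) - 24)) = ((1/2)*(-6 + 8)/8)*((-1/3 + (2/3)*(-4))*(-2 - 2) + sqrt(-10*(-6) - 24)) = ((1/2)*(1/8)*2)*((-1/3 - 8/3)*(-4) + sqrt(60 - 24)) = (-3*(-4) + sqrt(36))/8 = (12 + 6)/8 = (1/8)*18 = 9/4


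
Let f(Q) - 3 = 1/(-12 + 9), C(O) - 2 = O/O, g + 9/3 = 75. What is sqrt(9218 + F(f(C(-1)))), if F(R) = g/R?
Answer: 43*sqrt(5) ≈ 96.151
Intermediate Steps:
g = 72 (g = -3 + 75 = 72)
C(O) = 3 (C(O) = 2 + O/O = 2 + 1 = 3)
f(Q) = 8/3 (f(Q) = 3 + 1/(-12 + 9) = 3 + 1/(-3) = 3 - 1/3 = 8/3)
F(R) = 72/R
sqrt(9218 + F(f(C(-1)))) = sqrt(9218 + 72/(8/3)) = sqrt(9218 + 72*(3/8)) = sqrt(9218 + 27) = sqrt(9245) = 43*sqrt(5)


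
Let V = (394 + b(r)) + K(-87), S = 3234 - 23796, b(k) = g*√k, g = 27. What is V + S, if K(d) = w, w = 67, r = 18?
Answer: -20101 + 81*√2 ≈ -19986.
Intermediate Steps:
b(k) = 27*√k
K(d) = 67
S = -20562
V = 461 + 81*√2 (V = (394 + 27*√18) + 67 = (394 + 27*(3*√2)) + 67 = (394 + 81*√2) + 67 = 461 + 81*√2 ≈ 575.55)
V + S = (461 + 81*√2) - 20562 = -20101 + 81*√2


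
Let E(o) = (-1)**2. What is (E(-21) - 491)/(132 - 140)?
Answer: 245/4 ≈ 61.250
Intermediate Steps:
E(o) = 1
(E(-21) - 491)/(132 - 140) = (1 - 491)/(132 - 140) = -490/(-8) = -490*(-1/8) = 245/4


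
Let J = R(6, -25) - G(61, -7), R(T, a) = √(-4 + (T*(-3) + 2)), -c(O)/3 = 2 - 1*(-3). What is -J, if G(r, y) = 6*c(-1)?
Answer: -90 - 2*I*√5 ≈ -90.0 - 4.4721*I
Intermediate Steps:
c(O) = -15 (c(O) = -3*(2 - 1*(-3)) = -3*(2 + 3) = -3*5 = -15)
G(r, y) = -90 (G(r, y) = 6*(-15) = -90)
R(T, a) = √(-2 - 3*T) (R(T, a) = √(-4 + (-3*T + 2)) = √(-4 + (2 - 3*T)) = √(-2 - 3*T))
J = 90 + 2*I*√5 (J = √(-2 - 3*6) - 1*(-90) = √(-2 - 18) + 90 = √(-20) + 90 = 2*I*√5 + 90 = 90 + 2*I*√5 ≈ 90.0 + 4.4721*I)
-J = -(90 + 2*I*√5) = -90 - 2*I*√5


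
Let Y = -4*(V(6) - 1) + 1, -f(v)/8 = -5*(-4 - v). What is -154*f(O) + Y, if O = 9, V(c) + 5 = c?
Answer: 80081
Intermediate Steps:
V(c) = -5 + c
f(v) = -160 - 40*v (f(v) = -(-40)*(-4 - v) = -8*(20 + 5*v) = -160 - 40*v)
Y = 1 (Y = -4*((-5 + 6) - 1) + 1 = -4*(1 - 1) + 1 = -4*0 + 1 = 0 + 1 = 1)
-154*f(O) + Y = -154*(-160 - 40*9) + 1 = -154*(-160 - 360) + 1 = -154*(-520) + 1 = 80080 + 1 = 80081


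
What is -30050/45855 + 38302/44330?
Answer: 3856561/18479565 ≈ 0.20869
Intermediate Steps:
-30050/45855 + 38302/44330 = -30050*1/45855 + 38302*(1/44330) = -6010/9171 + 1741/2015 = 3856561/18479565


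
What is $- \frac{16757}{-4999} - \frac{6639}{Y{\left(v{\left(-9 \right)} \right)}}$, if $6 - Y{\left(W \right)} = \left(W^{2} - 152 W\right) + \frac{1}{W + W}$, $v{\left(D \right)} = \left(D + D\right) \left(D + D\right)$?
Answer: $\frac{626565417677}{180503177143} \approx 3.4712$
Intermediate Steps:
$v{\left(D \right)} = 4 D^{2}$ ($v{\left(D \right)} = 2 D 2 D = 4 D^{2}$)
$Y{\left(W \right)} = 6 - W^{2} + 152 W - \frac{1}{2 W}$ ($Y{\left(W \right)} = 6 - \left(\left(W^{2} - 152 W\right) + \frac{1}{W + W}\right) = 6 - \left(\left(W^{2} - 152 W\right) + \frac{1}{2 W}\right) = 6 - \left(W^{2} + \frac{1}{2 W} - 152 W\right) = 6 - W^{2} + 152 W - \frac{1}{2 W}$)
$- \frac{16757}{-4999} - \frac{6639}{Y{\left(v{\left(-9 \right)} \right)}} = - \frac{16757}{-4999} - \frac{6639}{6 - \left(4 \left(-9\right)^{2}\right)^{2} + 152 \cdot 4 \left(-9\right)^{2} - \frac{1}{2 \cdot 4 \left(-9\right)^{2}}} = \left(-16757\right) \left(- \frac{1}{4999}\right) - \frac{6639}{6 - \left(4 \cdot 81\right)^{2} + 152 \cdot 4 \cdot 81 - \frac{1}{2 \cdot 4 \cdot 81}} = \frac{16757}{4999} - \frac{6639}{6 - 324^{2} + 152 \cdot 324 - \frac{1}{2 \cdot 324}} = \frac{16757}{4999} - \frac{6639}{6 - 104976 + 49248 - \frac{1}{648}} = \frac{16757}{4999} - \frac{6639}{- \frac{36107857}{648}} = \frac{16757}{4999} - - \frac{4302072}{36107857} = \frac{16757}{4999} + \frac{4302072}{36107857} = \frac{626565417677}{180503177143}$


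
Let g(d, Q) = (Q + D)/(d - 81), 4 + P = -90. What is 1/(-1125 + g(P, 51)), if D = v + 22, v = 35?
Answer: -175/196983 ≈ -0.00088840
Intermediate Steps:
P = -94 (P = -4 - 90 = -94)
D = 57 (D = 35 + 22 = 57)
g(d, Q) = (57 + Q)/(-81 + d) (g(d, Q) = (Q + 57)/(d - 81) = (57 + Q)/(-81 + d))
1/(-1125 + g(P, 51)) = 1/(-1125 + (57 + 51)/(-81 - 94)) = 1/(-1125 + 108/(-175)) = 1/(-1125 - 1/175*108) = 1/(-1125 - 108/175) = 1/(-196983/175) = -175/196983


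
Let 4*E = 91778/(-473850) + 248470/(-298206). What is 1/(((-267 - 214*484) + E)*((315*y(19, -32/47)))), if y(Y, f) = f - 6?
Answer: 4099586985/895902502333414331 ≈ 4.5759e-9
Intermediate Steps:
y(Y, f) = -6 + f
E = -2015364719/7850272950 (E = (91778/(-473850) + 248470/(-298206))/4 = (91778*(-1/473850) + 248470*(-1/298206))/4 = (-45889/236925 - 124235/149103)/4 = (¼)*(-4030729438/3925136475) = -2015364719/7850272950 ≈ -0.25673)
1/(((-267 - 214*484) + E)*((315*y(19, -32/47)))) = 1/(((-267 - 214*484) - 2015364719/7850272950)*((315*(-6 - 32/47)))) = 1/(((-267 - 103576) - 2015364719/7850272950)*((315*(-6 - 32*1/47)))) = 1/((-103843 - 2015364719/7850272950)*((315*(-6 - 32/47)))) = 1/((-815197909311569/7850272950)*((315*(-314/47)))) = -7850272950/(815197909311569*(-98910/47)) = -7850272950/815197909311569*(-47/98910) = 4099586985/895902502333414331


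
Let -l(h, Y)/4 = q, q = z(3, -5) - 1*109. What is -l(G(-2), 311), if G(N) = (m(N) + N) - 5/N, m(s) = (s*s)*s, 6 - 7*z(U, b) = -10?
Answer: -2988/7 ≈ -426.86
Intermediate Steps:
z(U, b) = 16/7 (z(U, b) = 6/7 - ⅐*(-10) = 6/7 + 10/7 = 16/7)
m(s) = s³ (m(s) = s²*s = s³)
q = -747/7 (q = 16/7 - 1*109 = 16/7 - 109 = -747/7 ≈ -106.71)
G(N) = N + N³ - 5/N (G(N) = (N³ + N) - 5/N = (N + N³) - 5/N = N + N³ - 5/N)
l(h, Y) = 2988/7 (l(h, Y) = -4*(-747/7) = 2988/7)
-l(G(-2), 311) = -1*2988/7 = -2988/7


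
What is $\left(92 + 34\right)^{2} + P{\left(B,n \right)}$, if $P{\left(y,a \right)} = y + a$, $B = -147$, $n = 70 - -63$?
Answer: $15862$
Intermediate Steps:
$n = 133$ ($n = 70 + 63 = 133$)
$P{\left(y,a \right)} = a + y$
$\left(92 + 34\right)^{2} + P{\left(B,n \right)} = \left(92 + 34\right)^{2} + \left(133 - 147\right) = 126^{2} - 14 = 15876 - 14 = 15862$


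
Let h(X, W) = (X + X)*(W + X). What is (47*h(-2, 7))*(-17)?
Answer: 15980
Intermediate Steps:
h(X, W) = 2*X*(W + X) (h(X, W) = (2*X)*(W + X) = 2*X*(W + X))
(47*h(-2, 7))*(-17) = (47*(2*(-2)*(7 - 2)))*(-17) = (47*(2*(-2)*5))*(-17) = (47*(-20))*(-17) = -940*(-17) = 15980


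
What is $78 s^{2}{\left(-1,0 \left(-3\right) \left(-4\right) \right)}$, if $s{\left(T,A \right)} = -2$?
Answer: $312$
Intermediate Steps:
$78 s^{2}{\left(-1,0 \left(-3\right) \left(-4\right) \right)} = 78 \left(-2\right)^{2} = 78 \cdot 4 = 312$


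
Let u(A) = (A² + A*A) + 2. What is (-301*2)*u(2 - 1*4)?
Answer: -6020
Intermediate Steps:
u(A) = 2 + 2*A² (u(A) = (A² + A²) + 2 = 2*A² + 2 = 2 + 2*A²)
(-301*2)*u(2 - 1*4) = (-301*2)*(2 + 2*(2 - 1*4)²) = (-43*14)*(2 + 2*(2 - 4)²) = -602*(2 + 2*(-2)²) = -602*(2 + 2*4) = -602*(2 + 8) = -602*10 = -6020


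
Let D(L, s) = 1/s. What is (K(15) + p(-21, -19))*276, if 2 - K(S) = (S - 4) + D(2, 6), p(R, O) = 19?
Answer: 2714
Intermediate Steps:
K(S) = 35/6 - S (K(S) = 2 - ((S - 4) + 1/6) = 2 - ((-4 + S) + ⅙) = 2 - (-23/6 + S) = 2 + (23/6 - S) = 35/6 - S)
(K(15) + p(-21, -19))*276 = ((35/6 - 1*15) + 19)*276 = ((35/6 - 15) + 19)*276 = (-55/6 + 19)*276 = (59/6)*276 = 2714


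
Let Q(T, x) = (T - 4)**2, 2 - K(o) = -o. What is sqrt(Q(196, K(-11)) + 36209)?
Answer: sqrt(73073) ≈ 270.32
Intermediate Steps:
K(o) = 2 + o (K(o) = 2 - (-1)*o = 2 + o)
Q(T, x) = (-4 + T)**2
sqrt(Q(196, K(-11)) + 36209) = sqrt((-4 + 196)**2 + 36209) = sqrt(192**2 + 36209) = sqrt(36864 + 36209) = sqrt(73073)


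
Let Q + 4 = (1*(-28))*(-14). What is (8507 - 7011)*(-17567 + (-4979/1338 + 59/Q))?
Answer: -1705749589346/64893 ≈ -2.6286e+7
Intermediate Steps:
Q = 388 (Q = -4 + (1*(-28))*(-14) = -4 - 28*(-14) = -4 + 392 = 388)
(8507 - 7011)*(-17567 + (-4979/1338 + 59/Q)) = (8507 - 7011)*(-17567 + (-4979/1338 + 59/388)) = 1496*(-17567 + (-4979*1/1338 + 59*(1/388))) = 1496*(-17567 + (-4979/1338 + 59/388)) = 1496*(-17567 - 926455/259572) = 1496*(-4560827779/259572) = -1705749589346/64893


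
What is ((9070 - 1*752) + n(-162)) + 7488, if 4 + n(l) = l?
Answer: 15640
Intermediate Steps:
n(l) = -4 + l
((9070 - 1*752) + n(-162)) + 7488 = ((9070 - 1*752) + (-4 - 162)) + 7488 = ((9070 - 752) - 166) + 7488 = (8318 - 166) + 7488 = 8152 + 7488 = 15640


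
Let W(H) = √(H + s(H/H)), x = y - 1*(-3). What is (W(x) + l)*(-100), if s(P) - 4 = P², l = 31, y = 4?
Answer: -3100 - 200*√3 ≈ -3446.4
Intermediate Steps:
x = 7 (x = 4 - 1*(-3) = 4 + 3 = 7)
s(P) = 4 + P²
W(H) = √(5 + H) (W(H) = √(H + (4 + (H/H)²)) = √(H + (4 + 1²)) = √(H + (4 + 1)) = √(H + 5) = √(5 + H))
(W(x) + l)*(-100) = (√(5 + 7) + 31)*(-100) = (√12 + 31)*(-100) = (2*√3 + 31)*(-100) = (31 + 2*√3)*(-100) = -3100 - 200*√3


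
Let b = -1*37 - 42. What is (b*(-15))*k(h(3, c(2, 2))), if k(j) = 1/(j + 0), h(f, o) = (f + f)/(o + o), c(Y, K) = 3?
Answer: 1185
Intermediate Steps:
h(f, o) = f/o (h(f, o) = (2*f)/((2*o)) = (2*f)*(1/(2*o)) = f/o)
k(j) = 1/j
b = -79 (b = -37 - 42 = -79)
(b*(-15))*k(h(3, c(2, 2))) = (-79*(-15))/((3/3)) = 1185/((3*(⅓))) = 1185/1 = 1185*1 = 1185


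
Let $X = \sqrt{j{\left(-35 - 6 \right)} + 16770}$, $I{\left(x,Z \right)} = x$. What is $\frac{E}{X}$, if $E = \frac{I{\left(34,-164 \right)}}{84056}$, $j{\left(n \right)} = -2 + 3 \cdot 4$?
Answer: $\frac{17 \sqrt{4195}}{352614920} \approx 3.1226 \cdot 10^{-6}$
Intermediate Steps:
$j{\left(n \right)} = 10$ ($j{\left(n \right)} = -2 + 12 = 10$)
$E = \frac{17}{42028}$ ($E = \frac{34}{84056} = 34 \cdot \frac{1}{84056} = \frac{17}{42028} \approx 0.00040449$)
$X = 2 \sqrt{4195}$ ($X = \sqrt{10 + 16770} = \sqrt{16780} = 2 \sqrt{4195} \approx 129.54$)
$\frac{E}{X} = \frac{17}{42028 \cdot 2 \sqrt{4195}} = \frac{17 \frac{\sqrt{4195}}{8390}}{42028} = \frac{17 \sqrt{4195}}{352614920}$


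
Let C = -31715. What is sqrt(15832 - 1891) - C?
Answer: 31715 + 3*sqrt(1549) ≈ 31833.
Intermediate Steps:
sqrt(15832 - 1891) - C = sqrt(15832 - 1891) - 1*(-31715) = sqrt(13941) + 31715 = 3*sqrt(1549) + 31715 = 31715 + 3*sqrt(1549)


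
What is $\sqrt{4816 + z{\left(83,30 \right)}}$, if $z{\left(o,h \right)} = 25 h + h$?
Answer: $2 \sqrt{1399} \approx 74.806$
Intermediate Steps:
$z{\left(o,h \right)} = 26 h$
$\sqrt{4816 + z{\left(83,30 \right)}} = \sqrt{4816 + 26 \cdot 30} = \sqrt{4816 + 780} = \sqrt{5596} = 2 \sqrt{1399}$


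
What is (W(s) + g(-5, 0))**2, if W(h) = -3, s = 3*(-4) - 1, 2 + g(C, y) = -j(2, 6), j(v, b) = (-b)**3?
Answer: 44521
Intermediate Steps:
j(v, b) = -b**3
g(C, y) = 214 (g(C, y) = -2 - (-1)*6**3 = -2 - (-1)*216 = -2 - 1*(-216) = -2 + 216 = 214)
s = -13 (s = -12 - 1 = -13)
(W(s) + g(-5, 0))**2 = (-3 + 214)**2 = 211**2 = 44521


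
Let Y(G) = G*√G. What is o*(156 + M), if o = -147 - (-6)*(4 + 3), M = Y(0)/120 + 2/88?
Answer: -720825/44 ≈ -16382.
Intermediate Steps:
Y(G) = G^(3/2)
M = 1/44 (M = 0^(3/2)/120 + 2/88 = 0*(1/120) + 2*(1/88) = 0 + 1/44 = 1/44 ≈ 0.022727)
o = -105 (o = -147 - (-6)*7 = -147 - 1*(-42) = -147 + 42 = -105)
o*(156 + M) = -105*(156 + 1/44) = -105*6865/44 = -720825/44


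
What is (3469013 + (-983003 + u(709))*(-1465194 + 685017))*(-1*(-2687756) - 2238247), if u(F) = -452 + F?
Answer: 344647223600877995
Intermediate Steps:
(3469013 + (-983003 + u(709))*(-1465194 + 685017))*(-1*(-2687756) - 2238247) = (3469013 + (-983003 + (-452 + 709))*(-1465194 + 685017))*(-1*(-2687756) - 2238247) = (3469013 + (-983003 + 257)*(-780177))*(2687756 - 2238247) = (3469013 - 982746*(-780177))*449509 = (3469013 + 766715826042)*449509 = 766719295055*449509 = 344647223600877995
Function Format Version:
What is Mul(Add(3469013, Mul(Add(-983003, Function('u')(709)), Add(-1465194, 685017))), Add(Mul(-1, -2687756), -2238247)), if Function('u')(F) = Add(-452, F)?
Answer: 344647223600877995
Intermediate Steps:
Mul(Add(3469013, Mul(Add(-983003, Function('u')(709)), Add(-1465194, 685017))), Add(Mul(-1, -2687756), -2238247)) = Mul(Add(3469013, Mul(Add(-983003, Add(-452, 709)), Add(-1465194, 685017))), Add(Mul(-1, -2687756), -2238247)) = Mul(Add(3469013, Mul(Add(-983003, 257), -780177)), Add(2687756, -2238247)) = Mul(Add(3469013, Mul(-982746, -780177)), 449509) = Mul(Add(3469013, 766715826042), 449509) = Mul(766719295055, 449509) = 344647223600877995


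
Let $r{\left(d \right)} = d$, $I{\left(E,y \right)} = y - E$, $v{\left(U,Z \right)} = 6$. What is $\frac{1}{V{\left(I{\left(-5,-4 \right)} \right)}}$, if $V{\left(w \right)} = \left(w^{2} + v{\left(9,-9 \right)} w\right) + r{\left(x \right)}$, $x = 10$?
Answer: $\frac{1}{17} \approx 0.058824$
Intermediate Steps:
$V{\left(w \right)} = 10 + w^{2} + 6 w$ ($V{\left(w \right)} = \left(w^{2} + 6 w\right) + 10 = 10 + w^{2} + 6 w$)
$\frac{1}{V{\left(I{\left(-5,-4 \right)} \right)}} = \frac{1}{10 + \left(-4 - -5\right)^{2} + 6 \left(-4 - -5\right)} = \frac{1}{10 + \left(-4 + 5\right)^{2} + 6 \left(-4 + 5\right)} = \frac{1}{10 + 1^{2} + 6 \cdot 1} = \frac{1}{10 + 1 + 6} = \frac{1}{17}$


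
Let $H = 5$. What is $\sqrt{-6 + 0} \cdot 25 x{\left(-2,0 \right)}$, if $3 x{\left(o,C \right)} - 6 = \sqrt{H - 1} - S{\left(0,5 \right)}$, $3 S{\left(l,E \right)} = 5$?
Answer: $\frac{475 i \sqrt{6}}{9} \approx 129.28 i$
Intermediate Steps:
$S{\left(l,E \right)} = \frac{5}{3}$ ($S{\left(l,E \right)} = \frac{1}{3} \cdot 5 = \frac{5}{3}$)
$x{\left(o,C \right)} = \frac{19}{9}$ ($x{\left(o,C \right)} = 2 + \frac{\sqrt{5 - 1} - \frac{5}{3}}{3} = 2 + \frac{\sqrt{4} - \frac{5}{3}}{3} = 2 + \frac{2 - \frac{5}{3}}{3} = 2 + \frac{1}{3} \cdot \frac{1}{3} = 2 + \frac{1}{9} = \frac{19}{9}$)
$\sqrt{-6 + 0} \cdot 25 x{\left(-2,0 \right)} = \sqrt{-6 + 0} \cdot 25 \cdot \frac{19}{9} = \sqrt{-6} \cdot 25 \cdot \frac{19}{9} = i \sqrt{6} \cdot 25 \cdot \frac{19}{9} = 25 i \sqrt{6} \cdot \frac{19}{9} = \frac{475 i \sqrt{6}}{9}$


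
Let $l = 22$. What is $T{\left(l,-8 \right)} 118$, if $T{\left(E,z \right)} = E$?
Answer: $2596$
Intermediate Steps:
$T{\left(l,-8 \right)} 118 = 22 \cdot 118 = 2596$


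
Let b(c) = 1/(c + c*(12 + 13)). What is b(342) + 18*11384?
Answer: 1822077505/8892 ≈ 2.0491e+5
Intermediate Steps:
b(c) = 1/(26*c) (b(c) = 1/(c + c*25) = 1/(c + 25*c) = 1/(26*c))
b(342) + 18*11384 = (1/26)/342 + 18*11384 = (1/26)*(1/342) + 204912 = 1/8892 + 204912 = 1822077505/8892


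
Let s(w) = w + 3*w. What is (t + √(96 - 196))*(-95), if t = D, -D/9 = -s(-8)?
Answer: 27360 - 950*I ≈ 27360.0 - 950.0*I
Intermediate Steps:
s(w) = 4*w
D = -288 (D = -(-9)*4*(-8) = -(-9)*(-32) = -9*32 = -288)
t = -288
(t + √(96 - 196))*(-95) = (-288 + √(96 - 196))*(-95) = (-288 + √(-100))*(-95) = (-288 + 10*I)*(-95) = 27360 - 950*I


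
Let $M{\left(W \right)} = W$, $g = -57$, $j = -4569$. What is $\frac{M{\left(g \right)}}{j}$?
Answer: $\frac{19}{1523} \approx 0.012475$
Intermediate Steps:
$\frac{M{\left(g \right)}}{j} = - \frac{57}{-4569} = \left(-57\right) \left(- \frac{1}{4569}\right) = \frac{19}{1523}$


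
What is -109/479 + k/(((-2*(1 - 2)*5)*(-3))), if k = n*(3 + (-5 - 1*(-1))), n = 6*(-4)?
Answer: -2461/2395 ≈ -1.0276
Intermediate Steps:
n = -24
k = 24 (k = -24*(3 + (-5 - 1*(-1))) = -24*(3 + (-5 + 1)) = -24*(3 - 4) = -24*(-1) = 24)
-109/479 + k/(((-2*(1 - 2)*5)*(-3))) = -109/479 + 24/(((-2*(1 - 2)*5)*(-3))) = -109*1/479 + 24/(((-2*(-1)*5)*(-3))) = -109/479 + 24/(((2*5)*(-3))) = -109/479 + 24/((10*(-3))) = -109/479 + 24/(-30) = -109/479 + 24*(-1/30) = -109/479 - 4/5 = -2461/2395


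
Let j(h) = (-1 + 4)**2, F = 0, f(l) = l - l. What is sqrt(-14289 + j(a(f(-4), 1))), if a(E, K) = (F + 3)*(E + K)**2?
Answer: 2*I*sqrt(3570) ≈ 119.5*I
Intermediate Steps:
f(l) = 0
a(E, K) = 3*(E + K)**2 (a(E, K) = (0 + 3)*(E + K)**2 = 3*(E + K)**2)
j(h) = 9 (j(h) = 3**2 = 9)
sqrt(-14289 + j(a(f(-4), 1))) = sqrt(-14289 + 9) = sqrt(-14280) = 2*I*sqrt(3570)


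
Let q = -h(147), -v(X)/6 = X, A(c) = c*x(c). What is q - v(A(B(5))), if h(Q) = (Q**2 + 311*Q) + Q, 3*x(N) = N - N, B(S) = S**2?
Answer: -67473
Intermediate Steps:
x(N) = 0 (x(N) = (N - N)/3 = (1/3)*0 = 0)
h(Q) = Q**2 + 312*Q
A(c) = 0 (A(c) = c*0 = 0)
v(X) = -6*X
q = -67473 (q = -147*(312 + 147) = -147*459 = -1*67473 = -67473)
q - v(A(B(5))) = -67473 - (-6)*0 = -67473 - 1*0 = -67473 + 0 = -67473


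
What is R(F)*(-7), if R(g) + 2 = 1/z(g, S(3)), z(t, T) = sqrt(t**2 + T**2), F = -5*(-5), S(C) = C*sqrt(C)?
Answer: 14 - 7*sqrt(163)/326 ≈ 13.726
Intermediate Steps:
S(C) = C**(3/2)
F = 25
z(t, T) = sqrt(T**2 + t**2)
R(g) = -2 + 1/sqrt(27 + g**2) (R(g) = -2 + 1/(sqrt((3**(3/2))**2 + g**2)) = -2 + 1/(sqrt((3*sqrt(3))**2 + g**2)) = -2 + 1/(sqrt(27 + g**2)) = -2 + 1/sqrt(27 + g**2))
R(F)*(-7) = (-2 + 1/sqrt(27 + 25**2))*(-7) = (-2 + 1/sqrt(27 + 625))*(-7) = (-2 + 1/sqrt(652))*(-7) = (-2 + sqrt(163)/326)*(-7) = 14 - 7*sqrt(163)/326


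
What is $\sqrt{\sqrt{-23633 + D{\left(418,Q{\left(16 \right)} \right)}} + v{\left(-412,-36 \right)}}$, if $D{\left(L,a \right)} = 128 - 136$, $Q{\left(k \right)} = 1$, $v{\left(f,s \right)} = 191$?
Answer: $\sqrt{191 + i \sqrt{23641}} \approx 14.768 + 5.2057 i$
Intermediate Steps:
$D{\left(L,a \right)} = -8$
$\sqrt{\sqrt{-23633 + D{\left(418,Q{\left(16 \right)} \right)}} + v{\left(-412,-36 \right)}} = \sqrt{\sqrt{-23633 - 8} + 191} = \sqrt{\sqrt{-23641} + 191} = \sqrt{i \sqrt{23641} + 191} = \sqrt{191 + i \sqrt{23641}}$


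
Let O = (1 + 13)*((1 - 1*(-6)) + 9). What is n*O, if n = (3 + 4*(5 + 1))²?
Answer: 163296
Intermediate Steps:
O = 224 (O = 14*((1 + 6) + 9) = 14*(7 + 9) = 14*16 = 224)
n = 729 (n = (3 + 4*6)² = (3 + 24)² = 27² = 729)
n*O = 729*224 = 163296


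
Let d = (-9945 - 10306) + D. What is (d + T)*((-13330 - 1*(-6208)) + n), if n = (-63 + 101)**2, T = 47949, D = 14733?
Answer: -240923218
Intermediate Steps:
d = -5518 (d = (-9945 - 10306) + 14733 = -20251 + 14733 = -5518)
n = 1444 (n = 38**2 = 1444)
(d + T)*((-13330 - 1*(-6208)) + n) = (-5518 + 47949)*((-13330 - 1*(-6208)) + 1444) = 42431*((-13330 + 6208) + 1444) = 42431*(-7122 + 1444) = 42431*(-5678) = -240923218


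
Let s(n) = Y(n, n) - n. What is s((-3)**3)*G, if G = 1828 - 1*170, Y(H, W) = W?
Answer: 0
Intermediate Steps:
s(n) = 0 (s(n) = n - n = 0)
G = 1658 (G = 1828 - 170 = 1658)
s((-3)**3)*G = 0*1658 = 0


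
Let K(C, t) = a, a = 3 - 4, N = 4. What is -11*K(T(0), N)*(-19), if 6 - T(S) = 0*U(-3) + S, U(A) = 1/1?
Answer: -209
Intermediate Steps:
U(A) = 1
T(S) = 6 - S (T(S) = 6 - (0*1 + S) = 6 - (0 + S) = 6 - S)
a = -1
K(C, t) = -1
-11*K(T(0), N)*(-19) = -11*(-1)*(-19) = 11*(-19) = -209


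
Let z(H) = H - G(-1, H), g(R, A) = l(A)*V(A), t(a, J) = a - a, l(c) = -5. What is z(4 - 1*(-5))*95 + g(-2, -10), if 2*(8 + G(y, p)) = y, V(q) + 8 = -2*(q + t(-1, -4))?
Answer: 3205/2 ≈ 1602.5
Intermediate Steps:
t(a, J) = 0
V(q) = -8 - 2*q (V(q) = -8 - 2*(q + 0) = -8 - 2*q)
G(y, p) = -8 + y/2
g(R, A) = 40 + 10*A (g(R, A) = -5*(-8 - 2*A) = 40 + 10*A)
z(H) = 17/2 + H (z(H) = H - (-8 + (½)*(-1)) = H - (-8 - ½) = H - 1*(-17/2) = H + 17/2 = 17/2 + H)
z(4 - 1*(-5))*95 + g(-2, -10) = (17/2 + (4 - 1*(-5)))*95 + (40 + 10*(-10)) = (17/2 + (4 + 5))*95 + (40 - 100) = (17/2 + 9)*95 - 60 = (35/2)*95 - 60 = 3325/2 - 60 = 3205/2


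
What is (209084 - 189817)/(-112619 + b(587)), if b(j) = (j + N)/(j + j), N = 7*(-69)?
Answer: -11309729/66107301 ≈ -0.17108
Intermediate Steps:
N = -483
b(j) = (-483 + j)/(2*j) (b(j) = (j - 483)/(j + j) = (-483 + j)/((2*j)) = (-483 + j)*(1/(2*j)) = (-483 + j)/(2*j))
(209084 - 189817)/(-112619 + b(587)) = (209084 - 189817)/(-112619 + (1/2)*(-483 + 587)/587) = 19267/(-112619 + (1/2)*(1/587)*104) = 19267/(-112619 + 52/587) = 19267/(-66107301/587) = 19267*(-587/66107301) = -11309729/66107301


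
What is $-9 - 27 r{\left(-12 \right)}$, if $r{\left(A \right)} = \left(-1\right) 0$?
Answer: $-9$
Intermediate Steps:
$r{\left(A \right)} = 0$
$-9 - 27 r{\left(-12 \right)} = -9 - 0 = -9 + 0 = -9$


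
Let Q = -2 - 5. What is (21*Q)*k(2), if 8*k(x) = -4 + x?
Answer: 147/4 ≈ 36.750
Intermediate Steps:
k(x) = -½ + x/8 (k(x) = (-4 + x)/8 = -½ + x/8)
Q = -7
(21*Q)*k(2) = (21*(-7))*(-½ + (⅛)*2) = -147*(-½ + ¼) = -147*(-¼) = 147/4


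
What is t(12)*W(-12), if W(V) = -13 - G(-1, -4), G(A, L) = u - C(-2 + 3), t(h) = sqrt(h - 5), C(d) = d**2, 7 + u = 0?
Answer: -5*sqrt(7) ≈ -13.229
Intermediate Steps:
u = -7 (u = -7 + 0 = -7)
t(h) = sqrt(-5 + h)
G(A, L) = -8 (G(A, L) = -7 - (-2 + 3)**2 = -7 - 1*1**2 = -7 - 1*1 = -7 - 1 = -8)
W(V) = -5 (W(V) = -13 - 1*(-8) = -13 + 8 = -5)
t(12)*W(-12) = sqrt(-5 + 12)*(-5) = sqrt(7)*(-5) = -5*sqrt(7)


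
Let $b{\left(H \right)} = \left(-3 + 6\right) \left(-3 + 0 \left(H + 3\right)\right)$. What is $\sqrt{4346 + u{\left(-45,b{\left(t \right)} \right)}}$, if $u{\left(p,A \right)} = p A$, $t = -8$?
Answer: $\sqrt{4751} \approx 68.927$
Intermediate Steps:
$b{\left(H \right)} = -9$ ($b{\left(H \right)} = 3 \left(-3 + 0 \left(3 + H\right)\right) = 3 \left(-3 + 0\right) = 3 \left(-3\right) = -9$)
$u{\left(p,A \right)} = A p$
$\sqrt{4346 + u{\left(-45,b{\left(t \right)} \right)}} = \sqrt{4346 - -405} = \sqrt{4346 + 405} = \sqrt{4751}$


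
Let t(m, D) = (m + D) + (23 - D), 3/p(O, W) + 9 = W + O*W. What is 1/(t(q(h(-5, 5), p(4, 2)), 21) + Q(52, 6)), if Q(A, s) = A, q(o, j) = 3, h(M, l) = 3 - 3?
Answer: 1/78 ≈ 0.012821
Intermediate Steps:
h(M, l) = 0
p(O, W) = 3/(-9 + W + O*W) (p(O, W) = 3/(-9 + (W + O*W)) = 3/(-9 + W + O*W))
t(m, D) = 23 + m (t(m, D) = (D + m) + (23 - D) = 23 + m)
1/(t(q(h(-5, 5), p(4, 2)), 21) + Q(52, 6)) = 1/((23 + 3) + 52) = 1/(26 + 52) = 1/78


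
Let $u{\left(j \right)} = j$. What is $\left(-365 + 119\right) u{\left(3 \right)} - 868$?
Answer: $-1606$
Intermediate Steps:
$\left(-365 + 119\right) u{\left(3 \right)} - 868 = \left(-365 + 119\right) 3 - 868 = \left(-246\right) 3 - 868 = -738 - 868 = -1606$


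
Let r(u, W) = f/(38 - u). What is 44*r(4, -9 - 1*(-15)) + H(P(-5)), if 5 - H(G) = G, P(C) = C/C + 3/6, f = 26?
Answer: 1263/34 ≈ 37.147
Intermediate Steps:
P(C) = 3/2 (P(C) = 1 + 3*(⅙) = 1 + ½ = 3/2)
r(u, W) = 26/(38 - u)
H(G) = 5 - G
44*r(4, -9 - 1*(-15)) + H(P(-5)) = 44*(-26/(-38 + 4)) + (5 - 1*3/2) = 44*(-26/(-34)) + (5 - 3/2) = 44*(-26*(-1/34)) + 7/2 = 44*(13/17) + 7/2 = 572/17 + 7/2 = 1263/34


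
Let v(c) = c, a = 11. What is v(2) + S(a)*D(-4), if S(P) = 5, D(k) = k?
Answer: -18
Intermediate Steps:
v(2) + S(a)*D(-4) = 2 + 5*(-4) = 2 - 20 = -18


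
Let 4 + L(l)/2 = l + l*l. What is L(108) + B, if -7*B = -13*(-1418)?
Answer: 146318/7 ≈ 20903.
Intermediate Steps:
B = -18434/7 (B = -(-13)*(-1418)/7 = -1/7*18434 = -18434/7 ≈ -2633.4)
L(l) = -8 + 2*l + 2*l**2 (L(l) = -8 + 2*(l + l*l) = -8 + 2*(l + l**2) = -8 + (2*l + 2*l**2) = -8 + 2*l + 2*l**2)
L(108) + B = (-8 + 2*108 + 2*108**2) - 18434/7 = (-8 + 216 + 2*11664) - 18434/7 = (-8 + 216 + 23328) - 18434/7 = 23536 - 18434/7 = 146318/7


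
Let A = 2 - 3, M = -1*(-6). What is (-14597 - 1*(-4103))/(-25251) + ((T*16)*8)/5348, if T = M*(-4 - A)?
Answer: -171366/11253529 ≈ -0.015228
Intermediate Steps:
M = 6
A = -1
T = -18 (T = 6*(-4 - 1*(-1)) = 6*(-4 + 1) = 6*(-3) = -18)
(-14597 - 1*(-4103))/(-25251) + ((T*16)*8)/5348 = (-14597 - 1*(-4103))/(-25251) + (-18*16*8)/5348 = (-14597 + 4103)*(-1/25251) - 288*8*(1/5348) = -10494*(-1/25251) - 2304*1/5348 = 3498/8417 - 576/1337 = -171366/11253529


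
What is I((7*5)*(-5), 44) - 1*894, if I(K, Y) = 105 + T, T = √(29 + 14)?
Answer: -789 + √43 ≈ -782.44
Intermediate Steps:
T = √43 ≈ 6.5574
I(K, Y) = 105 + √43
I((7*5)*(-5), 44) - 1*894 = (105 + √43) - 1*894 = (105 + √43) - 894 = -789 + √43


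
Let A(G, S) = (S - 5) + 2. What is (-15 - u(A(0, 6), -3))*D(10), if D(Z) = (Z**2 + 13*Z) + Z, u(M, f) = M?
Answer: -4320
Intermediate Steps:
A(G, S) = -3 + S (A(G, S) = (-5 + S) + 2 = -3 + S)
D(Z) = Z**2 + 14*Z
(-15 - u(A(0, 6), -3))*D(10) = (-15 - (-3 + 6))*(10*(14 + 10)) = (-15 - 1*3)*(10*24) = (-15 - 3)*240 = -18*240 = -4320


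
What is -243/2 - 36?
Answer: -315/2 ≈ -157.50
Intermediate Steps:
-243/2 - 36 = -315/2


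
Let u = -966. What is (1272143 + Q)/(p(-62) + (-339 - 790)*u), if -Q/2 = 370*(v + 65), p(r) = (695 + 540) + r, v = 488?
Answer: 287641/363929 ≈ 0.79038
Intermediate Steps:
p(r) = 1235 + r
Q = -409220 (Q = -740*(488 + 65) = -740*553 = -2*204610 = -409220)
(1272143 + Q)/(p(-62) + (-339 - 790)*u) = (1272143 - 409220)/((1235 - 62) + (-339 - 790)*(-966)) = 862923/(1173 - 1129*(-966)) = 862923/(1173 + 1090614) = 862923/1091787 = 862923*(1/1091787) = 287641/363929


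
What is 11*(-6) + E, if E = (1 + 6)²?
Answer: -17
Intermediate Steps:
E = 49 (E = 7² = 49)
11*(-6) + E = 11*(-6) + 49 = -66 + 49 = -17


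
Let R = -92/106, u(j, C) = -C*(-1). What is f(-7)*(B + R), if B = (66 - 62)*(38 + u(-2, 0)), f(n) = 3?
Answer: 24030/53 ≈ 453.40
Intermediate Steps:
u(j, C) = C
B = 152 (B = (66 - 62)*(38 + 0) = 4*38 = 152)
R = -46/53 (R = -92*1/106 = -46/53 ≈ -0.86792)
f(-7)*(B + R) = 3*(152 - 46/53) = 3*(8010/53) = 24030/53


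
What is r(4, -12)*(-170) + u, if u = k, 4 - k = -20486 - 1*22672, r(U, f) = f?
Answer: 45202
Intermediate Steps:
k = 43162 (k = 4 - (-20486 - 1*22672) = 4 - (-20486 - 22672) = 4 - 1*(-43158) = 4 + 43158 = 43162)
u = 43162
r(4, -12)*(-170) + u = -12*(-170) + 43162 = 2040 + 43162 = 45202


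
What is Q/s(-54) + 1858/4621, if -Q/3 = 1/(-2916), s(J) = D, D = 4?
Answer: 7228525/17966448 ≈ 0.40233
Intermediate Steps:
s(J) = 4
Q = 1/972 (Q = -3/(-2916) = -3*(-1/2916) = 1/972 ≈ 0.0010288)
Q/s(-54) + 1858/4621 = (1/972)/4 + 1858/4621 = (1/972)*(¼) + 1858*(1/4621) = 1/3888 + 1858/4621 = 7228525/17966448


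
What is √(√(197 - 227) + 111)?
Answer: √(111 + I*√30) ≈ 10.539 + 0.25986*I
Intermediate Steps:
√(√(197 - 227) + 111) = √(√(-30) + 111) = √(I*√30 + 111) = √(111 + I*√30)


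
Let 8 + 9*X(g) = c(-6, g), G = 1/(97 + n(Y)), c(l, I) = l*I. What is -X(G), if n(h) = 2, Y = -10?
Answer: 266/297 ≈ 0.89562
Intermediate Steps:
c(l, I) = I*l
G = 1/99 (G = 1/(97 + 2) = 1/99 ≈ 0.010101)
X(g) = -8/9 - 2*g/3 (X(g) = -8/9 + (g*(-6))/9 = -8/9 + (-6*g)/9 = -8/9 - 2*g/3)
-X(G) = -(-8/9 - ⅔*1/99) = -(-8/9 - 2/297) = -1*(-266/297) = 266/297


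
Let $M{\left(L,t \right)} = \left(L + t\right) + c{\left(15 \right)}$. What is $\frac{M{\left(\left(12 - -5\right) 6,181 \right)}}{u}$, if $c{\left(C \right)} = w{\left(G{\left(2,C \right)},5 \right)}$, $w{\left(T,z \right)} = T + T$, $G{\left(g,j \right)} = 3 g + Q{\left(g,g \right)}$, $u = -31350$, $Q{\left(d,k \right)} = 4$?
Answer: $- \frac{101}{10450} \approx -0.0096651$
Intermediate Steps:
$G{\left(g,j \right)} = 4 + 3 g$ ($G{\left(g,j \right)} = 3 g + 4 = 4 + 3 g$)
$w{\left(T,z \right)} = 2 T$
$c{\left(C \right)} = 20$ ($c{\left(C \right)} = 2 \left(4 + 3 \cdot 2\right) = 2 \left(4 + 6\right) = 2 \cdot 10 = 20$)
$M{\left(L,t \right)} = 20 + L + t$ ($M{\left(L,t \right)} = \left(L + t\right) + 20 = 20 + L + t$)
$\frac{M{\left(\left(12 - -5\right) 6,181 \right)}}{u} = \frac{20 + \left(12 - -5\right) 6 + 181}{-31350} = \left(20 + \left(12 + 5\right) 6 + 181\right) \left(- \frac{1}{31350}\right) = \left(20 + 17 \cdot 6 + 181\right) \left(- \frac{1}{31350}\right) = \left(20 + 102 + 181\right) \left(- \frac{1}{31350}\right) = 303 \left(- \frac{1}{31350}\right) = - \frac{101}{10450}$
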